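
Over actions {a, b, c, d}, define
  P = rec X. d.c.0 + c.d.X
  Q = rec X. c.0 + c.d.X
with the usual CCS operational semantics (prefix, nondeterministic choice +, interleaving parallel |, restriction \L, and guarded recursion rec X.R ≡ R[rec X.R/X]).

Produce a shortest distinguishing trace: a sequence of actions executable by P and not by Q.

d

P's transition system — 4 states:
  m0 = rec X. d.c.0 + c.d.X :: -c-> m1, -d-> m2
  m1 = d.(rec X. d.c.0 + c.d.X) :: -d-> m0
  m2 = c.0 :: -c-> m3
  m3 = 0 :: deadlocked
Q's transition system — 3 states:
  n0 = rec X. c.0 + c.d.X :: -c-> n1, -c-> n2
  n1 = 0 :: deadlocked
  n2 = d.(rec X. c.0 + c.d.X) :: -d-> n0
Executing d from P (initial set {m0}):
  [1] d ⇒ {m2}
  ✓ P
Executing d from Q (initial set {n0}):
  [1] d ⇒ no successor for Q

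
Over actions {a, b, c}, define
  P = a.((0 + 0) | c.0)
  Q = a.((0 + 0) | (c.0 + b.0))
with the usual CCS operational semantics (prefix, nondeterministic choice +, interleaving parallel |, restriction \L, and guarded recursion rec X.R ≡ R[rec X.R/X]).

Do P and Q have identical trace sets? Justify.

trace-distinct — witness ⟨ab⟩

P's transition system — 3 states:
  s0 = a.((0 + 0) | c.0) :: ··a··> s1
  s1 = (0 + 0) | c.0 :: ··c··> s2
  s2 = (0 + 0) | 0 :: ∅
Q's transition system — 3 states:
  t0 = a.((0 + 0) | (c.0 + b.0)) :: ··a··> t1
  t1 = (0 + 0) | (c.0 + b.0) :: ··b··> t2, ··c··> t2
  t2 = (0 + 0) | 0 :: ∅
Trace ⟨ab⟩ through Q, begin at {t0}:
  step 1 (a): {t1}
  step 2 (b): {t2}
  ✓ Q
Trace ⟨ab⟩ through P, begin at {s0}:
  step 1 (a): {s1}
  step 2 (b): ∅ (P stuck)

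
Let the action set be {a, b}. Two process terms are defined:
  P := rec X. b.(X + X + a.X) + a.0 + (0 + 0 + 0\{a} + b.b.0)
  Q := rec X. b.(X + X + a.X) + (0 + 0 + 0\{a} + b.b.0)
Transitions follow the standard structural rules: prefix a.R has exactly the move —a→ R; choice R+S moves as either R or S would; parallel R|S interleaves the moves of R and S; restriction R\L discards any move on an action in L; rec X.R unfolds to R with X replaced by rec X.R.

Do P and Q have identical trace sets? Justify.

LTS(P): 4 reachable states
  p0 = rec X. b.(X + X + a.X) + a.0 + (0 + 0 + 0\{a} + b.b.0) → ··a··> p1, ··b··> p2, ··b··> p3
  p1 = 0 → stopped
  p2 = (rec X. b.(X + X + a.X) + a.0 + (0 + 0 + 0\{a} + b.b.0)) + (rec X. b.(X + X + a.X) + a.0 + (0 + 0 + 0\{a} + b.b.0)) + a.(rec X. b.(X + X + a.X) + a.0 + (0 + 0 + 0\{a} + b.b.0)) → ··a··> p0, ··a··> p1, ··b··> p2, ··b··> p3
  p3 = b.0 → ··b··> p1
LTS(Q): 4 reachable states
  q0 = rec X. b.(X + X + a.X) + (0 + 0 + 0\{a} + b.b.0) → ··b··> q1, ··b··> q2
  q1 = (rec X. b.(X + X + a.X) + (0 + 0 + 0\{a} + b.b.0)) + (rec X. b.(X + X + a.X) + (0 + 0 + 0\{a} + b.b.0)) + a.(rec X. b.(X + X + a.X) + (0 + 0 + 0\{a} + b.b.0)) → ··a··> q0, ··b··> q1, ··b··> q2
  q2 = b.0 → ··b··> q3
  q3 = 0 → stopped
Trace ⟨a⟩ through P, begin at {p0}:
  step 1 (a): {p1}
  — P admits the full trace.
Trace ⟨a⟩ through Q, begin at {q0}:
  step 1 (a): ∅  — Q cannot continue

traces(P) ≠ traces(Q) — witness ⟨a⟩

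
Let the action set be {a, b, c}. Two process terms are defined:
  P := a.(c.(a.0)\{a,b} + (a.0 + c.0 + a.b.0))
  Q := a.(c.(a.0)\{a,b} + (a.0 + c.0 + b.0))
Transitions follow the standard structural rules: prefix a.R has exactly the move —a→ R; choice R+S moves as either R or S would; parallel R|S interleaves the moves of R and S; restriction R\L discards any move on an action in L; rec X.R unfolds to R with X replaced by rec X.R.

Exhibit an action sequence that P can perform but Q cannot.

aab

P's transition system — 5 states:
  p0 = a.(c.(a.0)\{a,b} + (a.0 + c.0 + a.b.0)) → -a-> p1
  p1 = c.(a.0)\{a,b} + (a.0 + c.0 + a.b.0) → -a-> p2, -a-> p3, -c-> p2, -c-> p4
  p2 = 0 → (no moves)
  p3 = b.0 → -b-> p2
  p4 = (a.0)\{a,b} → (no moves)
Q's transition system — 4 states:
  q0 = a.(c.(a.0)\{a,b} + (a.0 + c.0 + b.0)) → -a-> q1
  q1 = c.(a.0)\{a,b} + (a.0 + c.0 + b.0) → -a-> q2, -b-> q2, -c-> q2, -c-> q3
  q2 = 0 → (no moves)
  q3 = (a.0)\{a,b} → (no moves)
Executing aab from P (initial set {p0}):
  [1] a ⇒ {p1}
  [2] a ⇒ {p2, p3}
  [3] b ⇒ {p2}
  P completes σ.
Executing aab from Q (initial set {q0}):
  [1] a ⇒ {q1}
  [2] a ⇒ {q2}
  [3] b ⇒ ∅  — Q cannot continue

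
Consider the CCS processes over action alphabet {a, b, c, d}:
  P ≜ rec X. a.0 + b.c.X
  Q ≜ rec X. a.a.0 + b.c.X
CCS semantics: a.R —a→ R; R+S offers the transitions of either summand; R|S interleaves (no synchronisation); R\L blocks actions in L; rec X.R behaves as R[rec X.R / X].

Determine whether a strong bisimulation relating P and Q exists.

NO

P's transition system — 3 states:
  p0 = rec X. a.0 + b.c.X :: --a--▸ p1, --b--▸ p2
  p1 = 0 :: ·
  p2 = c.(rec X. a.0 + b.c.X) :: --c--▸ p0
Q's transition system — 4 states:
  q0 = rec X. a.a.0 + b.c.X :: --a--▸ q1, --b--▸ q2
  q1 = a.0 :: --a--▸ q3
  q2 = c.(rec X. a.a.0 + b.c.X) :: --c--▸ q0
  q3 = 0 :: ·
Partition-refinement fixed point:
  B0 = {p0}
  B1 = {p1, q3}
  B2 = {p2}
  B3 = {q0}
  B4 = {q2}
  B5 = {q1}
p0 ∈ B0, q0 ∈ B3 → different blocks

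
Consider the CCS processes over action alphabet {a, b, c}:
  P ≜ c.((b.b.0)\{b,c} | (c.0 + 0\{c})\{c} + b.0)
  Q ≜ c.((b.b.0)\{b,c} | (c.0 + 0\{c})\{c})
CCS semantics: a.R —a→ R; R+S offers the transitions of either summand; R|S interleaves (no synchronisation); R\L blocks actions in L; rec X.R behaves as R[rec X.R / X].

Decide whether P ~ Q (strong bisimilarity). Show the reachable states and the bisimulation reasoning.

Reachable graph of P (3 states):
  p0 = c.((b.b.0)\{b,c} | (c.0 + 0\{c})\{c} + b.0) has moves -c-> p1
  p1 = (b.b.0)\{b,c} | (c.0 + 0\{c})\{c} + b.0 has moves -b-> p2
  p2 = 0 has moves (no moves)
Reachable graph of Q (2 states):
  q0 = c.((b.b.0)\{b,c} | (c.0 + 0\{c})\{c}) has moves -c-> q1
  q1 = (b.b.0)\{b,c} | (c.0 + 0\{c})\{c} has moves (no moves)
Coarsest stable partition (strong bisimilarity classes):
  B0 = {p0}
  B1 = {p1}
  B2 = {p2, q1}
  B3 = {q0}
p0 ∈ B0, q0 ∈ B3 → different blocks

NO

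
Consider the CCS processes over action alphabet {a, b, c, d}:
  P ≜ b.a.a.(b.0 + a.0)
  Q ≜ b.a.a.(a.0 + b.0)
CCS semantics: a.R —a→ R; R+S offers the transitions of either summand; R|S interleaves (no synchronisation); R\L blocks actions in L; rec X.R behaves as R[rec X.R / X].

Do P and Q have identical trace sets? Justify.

Reachable graph of P (5 states):
  m0 = b.a.a.(b.0 + a.0) → —b→ m1
  m1 = a.a.(b.0 + a.0) → —a→ m2
  m2 = a.(b.0 + a.0) → —a→ m3
  m3 = b.0 + a.0 → —a→ m4, —b→ m4
  m4 = 0 → ·
Reachable graph of Q (5 states):
  n0 = b.a.a.(a.0 + b.0) → —b→ n1
  n1 = a.a.(a.0 + b.0) → —a→ n2
  n2 = a.(a.0 + b.0) → —a→ n3
  n3 = a.0 + b.0 → —a→ n4, —b→ n4
  n4 = 0 → ·
Coarsest stable partition (strong bisimilarity classes):
  B0 = {m0, n0}
  B1 = {m1, n1}
  B2 = {m2, n2}
  B3 = {m3, n3}
  B4 = {m4, n4}
m0 ∈ B0, n0 ∈ B0 → same block
Bisimilar ⇒ trace-equivalent.

traces(P) = traces(Q)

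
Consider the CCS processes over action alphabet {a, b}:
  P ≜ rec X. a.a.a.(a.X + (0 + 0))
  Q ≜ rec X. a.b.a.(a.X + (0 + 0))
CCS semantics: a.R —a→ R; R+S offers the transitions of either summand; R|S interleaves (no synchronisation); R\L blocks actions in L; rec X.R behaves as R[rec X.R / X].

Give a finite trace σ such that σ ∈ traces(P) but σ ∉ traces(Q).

aa

LTS(P): 4 reachable states
  u0 = rec X. a.a.a.(a.X + (0 + 0)) ⊢ —a→ u1
  u1 = a.a.(a.(rec X. a.a.a.(a.X + (0 + 0))) + (0 + 0)) ⊢ —a→ u2
  u2 = a.(a.(rec X. a.a.a.(a.X + (0 + 0))) + (0 + 0)) ⊢ —a→ u3
  u3 = a.(rec X. a.a.a.(a.X + (0 + 0))) + (0 + 0) ⊢ —a→ u0
LTS(Q): 4 reachable states
  v0 = rec X. a.b.a.(a.X + (0 + 0)) ⊢ —a→ v1
  v1 = b.a.(a.(rec X. a.b.a.(a.X + (0 + 0))) + (0 + 0)) ⊢ —b→ v2
  v2 = a.(a.(rec X. a.b.a.(a.X + (0 + 0))) + (0 + 0)) ⊢ —a→ v3
  v3 = a.(rec X. a.b.a.(a.X + (0 + 0))) + (0 + 0) ⊢ —a→ v0
Executing aa from P (initial set {u0}):
  step 1 (a): {u1}
  step 2 (a): {u2}
  ✓ P
Executing aa from Q (initial set {v0}):
  step 1 (a): {v1}
  step 2 (a): ∅ (Q stuck)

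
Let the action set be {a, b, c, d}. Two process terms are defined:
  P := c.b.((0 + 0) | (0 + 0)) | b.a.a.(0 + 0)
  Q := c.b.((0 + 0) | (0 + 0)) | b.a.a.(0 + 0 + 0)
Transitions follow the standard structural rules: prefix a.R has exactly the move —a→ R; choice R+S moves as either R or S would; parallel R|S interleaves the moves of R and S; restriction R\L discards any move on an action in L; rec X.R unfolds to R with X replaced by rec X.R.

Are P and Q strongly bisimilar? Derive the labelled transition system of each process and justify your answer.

bisimilar

P's transition system — 12 states:
  p0 = c.b.((0 + 0) | (0 + 0)) | b.a.a.(0 + 0) ⊢ ··b··> p1, ··c··> p2
  p1 = c.b.((0 + 0) | (0 + 0)) | a.a.(0 + 0) ⊢ ··a··> p3, ··c··> p4
  p2 = b.((0 + 0) | (0 + 0)) | b.a.a.(0 + 0) ⊢ ··b··> p4, ··b··> p5
  p3 = c.b.((0 + 0) | (0 + 0)) | a.(0 + 0) ⊢ ··a··> p6, ··c··> p7
  p4 = b.((0 + 0) | (0 + 0)) | a.a.(0 + 0) ⊢ ··a··> p7, ··b··> p8
  p5 = (0 + 0) | (0 + 0) | b.a.a.(0 + 0) ⊢ ··b··> p8
  p6 = c.b.((0 + 0) | (0 + 0)) | (0 + 0) ⊢ ··c··> p9
  p7 = b.((0 + 0) | (0 + 0)) | a.(0 + 0) ⊢ ··a··> p9, ··b··> p10
  p8 = (0 + 0) | (0 + 0) | a.a.(0 + 0) ⊢ ··a··> p10
  p9 = b.((0 + 0) | (0 + 0)) | (0 + 0) ⊢ ··b··> p11
  p10 = (0 + 0) | (0 + 0) | a.(0 + 0) ⊢ ··a··> p11
  p11 = (0 + 0) | (0 + 0) | (0 + 0) ⊢ ·
Q's transition system — 12 states:
  q0 = c.b.((0 + 0) | (0 + 0)) | b.a.a.(0 + 0 + 0) ⊢ ··b··> q1, ··c··> q2
  q1 = c.b.((0 + 0) | (0 + 0)) | a.a.(0 + 0 + 0) ⊢ ··a··> q3, ··c··> q4
  q2 = b.((0 + 0) | (0 + 0)) | b.a.a.(0 + 0 + 0) ⊢ ··b··> q4, ··b··> q5
  q3 = c.b.((0 + 0) | (0 + 0)) | a.(0 + 0 + 0) ⊢ ··a··> q6, ··c··> q7
  q4 = b.((0 + 0) | (0 + 0)) | a.a.(0 + 0 + 0) ⊢ ··a··> q7, ··b··> q8
  q5 = (0 + 0) | (0 + 0) | b.a.a.(0 + 0 + 0) ⊢ ··b··> q8
  q6 = c.b.((0 + 0) | (0 + 0)) | (0 + 0 + 0) ⊢ ··c··> q9
  q7 = b.((0 + 0) | (0 + 0)) | a.(0 + 0 + 0) ⊢ ··a··> q9, ··b··> q10
  q8 = (0 + 0) | (0 + 0) | a.a.(0 + 0 + 0) ⊢ ··a··> q10
  q9 = b.((0 + 0) | (0 + 0)) | (0 + 0 + 0) ⊢ ··b··> q11
  q10 = (0 + 0) | (0 + 0) | a.(0 + 0 + 0) ⊢ ··a··> q11
  q11 = (0 + 0) | (0 + 0) | (0 + 0 + 0) ⊢ ·
Coarsest stable partition (strong bisimilarity classes):
  B0 = {p0, q0}
  B1 = {p2, q2}
  B2 = {p5, q5}
  B3 = {p8, q8}
  B4 = {p10, q10}
  B5 = {p11, q11}
  B6 = {p4, q4}
  B7 = {p7, q7}
  B8 = {p9, q9}
  B9 = {p1, q1}
  B10 = {p3, q3}
  B11 = {p6, q6}
p0 ∈ B0, q0 ∈ B0 → same block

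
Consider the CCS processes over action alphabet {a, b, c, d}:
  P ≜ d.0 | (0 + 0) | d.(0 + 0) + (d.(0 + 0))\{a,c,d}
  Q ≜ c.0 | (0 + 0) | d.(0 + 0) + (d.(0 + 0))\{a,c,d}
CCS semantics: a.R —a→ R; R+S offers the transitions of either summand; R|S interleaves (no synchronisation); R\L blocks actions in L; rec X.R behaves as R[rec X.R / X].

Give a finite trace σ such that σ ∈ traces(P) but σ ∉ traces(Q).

dd

P's transition system — 4 states:
  m0 = d.0 | (0 + 0) | d.(0 + 0) + (d.(0 + 0))\{a,c,d} ⊢ --d--▸ m1, --d--▸ m2
  m1 = 0 | (0 + 0) | d.(0 + 0) ⊢ --d--▸ m3
  m2 = d.0 | (0 + 0) | (0 + 0) ⊢ --d--▸ m3
  m3 = 0 | (0 + 0) | (0 + 0) ⊢ (no moves)
Q's transition system — 4 states:
  n0 = c.0 | (0 + 0) | d.(0 + 0) + (d.(0 + 0))\{a,c,d} ⊢ --c--▸ n1, --d--▸ n2
  n1 = 0 | (0 + 0) | d.(0 + 0) ⊢ --d--▸ n3
  n2 = c.0 | (0 + 0) | (0 + 0) ⊢ --c--▸ n3
  n3 = 0 | (0 + 0) | (0 + 0) ⊢ (no moves)
Executing dd from P (initial set {m0}):
  after d @ step 1: {m1, m2}
  after d @ step 2: {m3}
  ✓ P
Executing dd from Q (initial set {n0}):
  after d @ step 1: {n2}
  after d @ step 2: ∅ (Q stuck)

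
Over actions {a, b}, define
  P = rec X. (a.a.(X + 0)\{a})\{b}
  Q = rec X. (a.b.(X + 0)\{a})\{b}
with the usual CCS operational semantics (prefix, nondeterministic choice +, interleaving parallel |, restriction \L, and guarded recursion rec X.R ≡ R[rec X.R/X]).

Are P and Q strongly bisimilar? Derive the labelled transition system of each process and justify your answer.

LTS(P): 3 reachable states
  u0 = rec X. (a.a.(X + 0)\{a})\{b} :: -a-> u1
  u1 = (a.((rec X. (a.a.(X + 0)\{a})\{b}) + 0)\{a})\{b} :: -a-> u2
  u2 = ((rec X. (a.a.(X + 0)\{a})\{b}) + 0)\{a}\{b} :: ·
LTS(Q): 2 reachable states
  v0 = rec X. (a.b.(X + 0)\{a})\{b} :: -a-> v1
  v1 = (b.((rec X. (a.b.(X + 0)\{a})\{b}) + 0)\{a})\{b} :: ·
Partition-refinement fixed point:
  B0 = {u0}
  B1 = {u1, v0}
  B2 = {u2, v1}
u0 ∈ B0, v0 ∈ B1 → different blocks

not bisimilar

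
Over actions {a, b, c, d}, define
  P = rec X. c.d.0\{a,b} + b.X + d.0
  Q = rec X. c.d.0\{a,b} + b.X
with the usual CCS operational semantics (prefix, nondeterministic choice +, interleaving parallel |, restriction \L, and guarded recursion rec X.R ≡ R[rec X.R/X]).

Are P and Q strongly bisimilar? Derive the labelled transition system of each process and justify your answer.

not bisimilar

LTS(P): 4 reachable states
  p0 = rec X. c.d.0\{a,b} + b.X + d.0 :: ··b··> p0, ··c··> p1, ··d··> p2
  p1 = d.0\{a,b} :: ··d··> p3
  p2 = 0 :: ∅
  p3 = 0\{a,b} :: ∅
LTS(Q): 3 reachable states
  q0 = rec X. c.d.0\{a,b} + b.X :: ··b··> q0, ··c··> q1
  q1 = d.0\{a,b} :: ··d··> q2
  q2 = 0\{a,b} :: ∅
Partition-refinement fixed point:
  B0 = {p0}
  B1 = {p2, p3, q2}
  B2 = {p1, q1}
  B3 = {q0}
p0 ∈ B0, q0 ∈ B3 → different blocks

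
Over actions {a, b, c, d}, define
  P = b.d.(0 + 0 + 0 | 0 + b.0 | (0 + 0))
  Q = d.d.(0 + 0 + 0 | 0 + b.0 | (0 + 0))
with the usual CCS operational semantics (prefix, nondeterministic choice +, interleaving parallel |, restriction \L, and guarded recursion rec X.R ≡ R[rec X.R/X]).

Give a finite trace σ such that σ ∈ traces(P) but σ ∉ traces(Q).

b

LTS(P): 4 reachable states
  s0 = b.d.(0 + 0 + 0 | 0 + b.0 | (0 + 0)) has moves =b=> s1
  s1 = d.(0 + 0 + 0 | 0 + b.0 | (0 + 0)) has moves =d=> s2
  s2 = 0 + 0 + 0 | 0 + b.0 | (0 + 0) has moves =b=> s3
  s3 = 0 | (0 + 0) has moves ∅
LTS(Q): 4 reachable states
  t0 = d.d.(0 + 0 + 0 | 0 + b.0 | (0 + 0)) has moves =d=> t1
  t1 = d.(0 + 0 + 0 | 0 + b.0 | (0 + 0)) has moves =d=> t2
  t2 = 0 + 0 + 0 | 0 + b.0 | (0 + 0) has moves =b=> t3
  t3 = 0 | (0 + 0) has moves ∅
Run σ = ⟨b⟩ on P: start {s0}
  after b @ step 1: {s1}
  ✓ P
Run σ = ⟨b⟩ on Q: start {t0}
  after b @ step 1: ∅  — Q cannot continue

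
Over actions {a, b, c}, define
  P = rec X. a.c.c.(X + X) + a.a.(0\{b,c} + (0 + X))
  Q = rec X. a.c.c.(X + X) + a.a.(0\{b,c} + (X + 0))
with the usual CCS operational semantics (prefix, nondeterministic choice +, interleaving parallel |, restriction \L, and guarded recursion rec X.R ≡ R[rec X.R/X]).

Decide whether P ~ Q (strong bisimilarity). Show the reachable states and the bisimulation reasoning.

Reachable graph of P (6 states):
  u0 = rec X. a.c.c.(X + X) + a.a.(0\{b,c} + (0 + X)) | —a→ u1, —a→ u2
  u1 = a.(0\{b,c} + (0 + (rec X. a.c.c.(X + X) + a.a.(0\{b,c} + (0 + X))))) | —a→ u3
  u2 = c.c.((rec X. a.c.c.(X + X) + a.a.(0\{b,c} + (0 + X))) + (rec X. a.c.c.(X + X) + a.a.(0\{b,c} + (0 + X)))) | —c→ u4
  u3 = 0\{b,c} + (0 + (rec X. a.c.c.(X + X) + a.a.(0\{b,c} + (0 + X)))) | —a→ u1, —a→ u2
  u4 = c.((rec X. a.c.c.(X + X) + a.a.(0\{b,c} + (0 + X))) + (rec X. a.c.c.(X + X) + a.a.(0\{b,c} + (0 + X)))) | —c→ u5
  u5 = (rec X. a.c.c.(X + X) + a.a.(0\{b,c} + (0 + X))) + (rec X. a.c.c.(X + X) + a.a.(0\{b,c} + (0 + X))) | —a→ u1, —a→ u2
Reachable graph of Q (6 states):
  v0 = rec X. a.c.c.(X + X) + a.a.(0\{b,c} + (X + 0)) | —a→ v1, —a→ v2
  v1 = a.(0\{b,c} + ((rec X. a.c.c.(X + X) + a.a.(0\{b,c} + (X + 0))) + 0)) | —a→ v3
  v2 = c.c.((rec X. a.c.c.(X + X) + a.a.(0\{b,c} + (X + 0))) + (rec X. a.c.c.(X + X) + a.a.(0\{b,c} + (X + 0)))) | —c→ v4
  v3 = 0\{b,c} + ((rec X. a.c.c.(X + X) + a.a.(0\{b,c} + (X + 0))) + 0) | —a→ v1, —a→ v2
  v4 = c.((rec X. a.c.c.(X + X) + a.a.(0\{b,c} + (X + 0))) + (rec X. a.c.c.(X + X) + a.a.(0\{b,c} + (X + 0)))) | —c→ v5
  v5 = (rec X. a.c.c.(X + X) + a.a.(0\{b,c} + (X + 0))) + (rec X. a.c.c.(X + X) + a.a.(0\{b,c} + (X + 0))) | —a→ v1, —a→ v2
Bisimilarity quotient blocks:
  B0 = {u0, u3, u5, v0, v3, v5}
  B1 = {u2, v2}
  B2 = {u4, v4}
  B3 = {u1, v1}
u0 ∈ B0, v0 ∈ B0 → same block

YES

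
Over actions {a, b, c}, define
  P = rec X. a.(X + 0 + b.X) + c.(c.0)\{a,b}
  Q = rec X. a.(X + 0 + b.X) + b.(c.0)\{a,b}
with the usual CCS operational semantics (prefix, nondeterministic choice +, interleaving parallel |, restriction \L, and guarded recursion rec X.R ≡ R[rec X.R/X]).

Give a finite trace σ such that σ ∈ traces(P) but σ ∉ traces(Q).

c

Reachable graph of P (4 states):
  s0 = rec X. a.(X + 0 + b.X) + c.(c.0)\{a,b} has moves -a-> s1, -c-> s2
  s1 = (rec X. a.(X + 0 + b.X) + c.(c.0)\{a,b}) + 0 + b.(rec X. a.(X + 0 + b.X) + c.(c.0)\{a,b}) has moves -a-> s1, -b-> s0, -c-> s2
  s2 = (c.0)\{a,b} has moves -c-> s3
  s3 = 0\{a,b} has moves stopped
Reachable graph of Q (4 states):
  t0 = rec X. a.(X + 0 + b.X) + b.(c.0)\{a,b} has moves -a-> t1, -b-> t2
  t1 = (rec X. a.(X + 0 + b.X) + b.(c.0)\{a,b}) + 0 + b.(rec X. a.(X + 0 + b.X) + b.(c.0)\{a,b}) has moves -a-> t1, -b-> t0, -b-> t2
  t2 = (c.0)\{a,b} has moves -c-> t3
  t3 = 0\{a,b} has moves stopped
Trace ⟨c⟩ through P, begin at {s0}:
  step 1 (c): {s2}
  P completes σ.
Trace ⟨c⟩ through Q, begin at {t0}:
  step 1 (c): ∅ (Q stuck)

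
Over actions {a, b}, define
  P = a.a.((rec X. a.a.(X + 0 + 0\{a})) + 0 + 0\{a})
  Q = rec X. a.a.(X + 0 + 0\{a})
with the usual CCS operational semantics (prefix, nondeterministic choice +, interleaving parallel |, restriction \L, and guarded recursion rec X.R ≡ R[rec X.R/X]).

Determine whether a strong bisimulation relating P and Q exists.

P ~ Q

Reachable graph of P (3 states):
  m0 = a.a.((rec X. a.a.(X + 0 + 0\{a})) + 0 + 0\{a}) ⊢ =a=> m1
  m1 = a.((rec X. a.a.(X + 0 + 0\{a})) + 0 + 0\{a}) ⊢ =a=> m2
  m2 = (rec X. a.a.(X + 0 + 0\{a})) + 0 + 0\{a} ⊢ =a=> m1
Reachable graph of Q (3 states):
  n0 = rec X. a.a.(X + 0 + 0\{a}) ⊢ =a=> n1
  n1 = a.((rec X. a.a.(X + 0 + 0\{a})) + 0 + 0\{a}) ⊢ =a=> n2
  n2 = (rec X. a.a.(X + 0 + 0\{a})) + 0 + 0\{a} ⊢ =a=> n1
Partition-refinement fixed point:
  B0 = {m0, m1, m2, n0, n1, n2}
m0 ∈ B0, n0 ∈ B0 → same block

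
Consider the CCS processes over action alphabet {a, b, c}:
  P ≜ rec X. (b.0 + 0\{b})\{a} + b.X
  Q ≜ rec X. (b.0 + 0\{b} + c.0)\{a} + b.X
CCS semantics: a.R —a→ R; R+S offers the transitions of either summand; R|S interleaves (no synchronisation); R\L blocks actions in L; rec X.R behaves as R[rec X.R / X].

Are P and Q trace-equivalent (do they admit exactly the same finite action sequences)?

traces(P) ≠ traces(Q) — witness ⟨c⟩

P's transition system — 2 states:
  m0 = rec X. (b.0 + 0\{b})\{a} + b.X ⊢ ··b··> m0, ··b··> m1
  m1 = 0\{a} ⊢ ∅
Q's transition system — 2 states:
  n0 = rec X. (b.0 + 0\{b} + c.0)\{a} + b.X ⊢ ··b··> n0, ··b··> n1, ··c··> n1
  n1 = 0\{a} ⊢ ∅
Trace ⟨c⟩ through Q, begin at {n0}:
  step 1 (c): {n1}
  — Q admits the full trace.
Trace ⟨c⟩ through P, begin at {m0}:
  step 1 (c): ∅  — P cannot continue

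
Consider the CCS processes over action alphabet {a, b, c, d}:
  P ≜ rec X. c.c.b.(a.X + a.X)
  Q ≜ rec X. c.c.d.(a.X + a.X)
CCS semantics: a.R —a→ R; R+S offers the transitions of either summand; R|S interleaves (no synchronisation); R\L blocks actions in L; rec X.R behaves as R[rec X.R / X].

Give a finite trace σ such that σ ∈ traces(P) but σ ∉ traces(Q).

ccb

P's transition system — 4 states:
  m0 = rec X. c.c.b.(a.X + a.X) has moves =c=> m1
  m1 = c.b.(a.(rec X. c.c.b.(a.X + a.X)) + a.(rec X. c.c.b.(a.X + a.X))) has moves =c=> m2
  m2 = b.(a.(rec X. c.c.b.(a.X + a.X)) + a.(rec X. c.c.b.(a.X + a.X))) has moves =b=> m3
  m3 = a.(rec X. c.c.b.(a.X + a.X)) + a.(rec X. c.c.b.(a.X + a.X)) has moves =a=> m0
Q's transition system — 4 states:
  n0 = rec X. c.c.d.(a.X + a.X) has moves =c=> n1
  n1 = c.d.(a.(rec X. c.c.d.(a.X + a.X)) + a.(rec X. c.c.d.(a.X + a.X))) has moves =c=> n2
  n2 = d.(a.(rec X. c.c.d.(a.X + a.X)) + a.(rec X. c.c.d.(a.X + a.X))) has moves =d=> n3
  n3 = a.(rec X. c.c.d.(a.X + a.X)) + a.(rec X. c.c.d.(a.X + a.X)) has moves =a=> n0
Trace ⟨ccb⟩ through P, begin at {m0}:
  after c @ step 1: {m1}
  after c @ step 2: {m2}
  after b @ step 3: {m3}
  ✓ P
Trace ⟨ccb⟩ through Q, begin at {n0}:
  after c @ step 1: {n1}
  after c @ step 2: {n2}
  after b @ step 3: ∅ (Q stuck)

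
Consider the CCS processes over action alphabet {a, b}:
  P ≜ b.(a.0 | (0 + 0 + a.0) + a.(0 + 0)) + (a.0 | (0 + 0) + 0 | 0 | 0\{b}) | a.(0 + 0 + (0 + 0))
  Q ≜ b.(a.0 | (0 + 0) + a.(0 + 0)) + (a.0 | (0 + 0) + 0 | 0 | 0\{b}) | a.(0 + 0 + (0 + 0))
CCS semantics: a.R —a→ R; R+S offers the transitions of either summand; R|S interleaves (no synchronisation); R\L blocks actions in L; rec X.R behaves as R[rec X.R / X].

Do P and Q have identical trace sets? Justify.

Reachable graph of P (9 states):
  p0 = b.(a.0 | (0 + 0 + a.0) + a.(0 + 0)) + (a.0 | (0 + 0) + 0 | 0 | 0\{b}) | a.(0 + 0 + (0 + 0)) | =a=> p1, =a=> p2, =b=> p3
  p1 = (a.0 | (0 + 0) + 0 | 0 | 0\{b}) | (0 + 0 + (0 + 0)) | =a=> p4
  p2 = 0 | (0 + 0) | a.(0 + 0 + (0 + 0)) | =a=> p4
  p3 = a.0 | (0 + 0 + a.0) + a.(0 + 0) | =a=> p5, =a=> p6, =a=> p7
  p4 = 0 | (0 + 0) | (0 + 0 + (0 + 0)) | stopped
  p5 = 0 + 0 | stopped
  p6 = 0 | (0 + 0 + a.0) | =a=> p8
  p7 = a.0 | 0 | =a=> p8
  p8 = 0 | 0 | stopped
Reachable graph of Q (7 states):
  q0 = b.(a.0 | (0 + 0) + a.(0 + 0)) + (a.0 | (0 + 0) + 0 | 0 | 0\{b}) | a.(0 + 0 + (0 + 0)) | =a=> q1, =a=> q2, =b=> q3
  q1 = (a.0 | (0 + 0) + 0 | 0 | 0\{b}) | (0 + 0 + (0 + 0)) | =a=> q4
  q2 = 0 | (0 + 0) | a.(0 + 0 + (0 + 0)) | =a=> q4
  q3 = a.0 | (0 + 0) + a.(0 + 0) | =a=> q5, =a=> q6
  q4 = 0 | (0 + 0) | (0 + 0 + (0 + 0)) | stopped
  q5 = 0 + 0 | stopped
  q6 = 0 | (0 + 0) | stopped
Executing baa from P (initial set {p0}):
  after b @ step 1: {p3}
  after a @ step 2: {p5, p6, p7}
  after a @ step 3: {p8}
  ✓ P
Executing baa from Q (initial set {q0}):
  after b @ step 1: {q3}
  after a @ step 2: {q5, q6}
  after a @ step 3: ∅ (Q stuck)

trace-distinct — witness ⟨baa⟩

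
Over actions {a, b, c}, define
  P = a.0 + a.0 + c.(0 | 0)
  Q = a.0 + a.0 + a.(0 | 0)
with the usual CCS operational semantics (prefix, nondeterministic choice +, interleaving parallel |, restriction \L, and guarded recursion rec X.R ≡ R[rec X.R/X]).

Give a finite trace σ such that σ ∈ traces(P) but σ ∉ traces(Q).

P's transition system — 3 states:
  p0 = a.0 + a.0 + c.(0 | 0) ⊢ --a--▸ p1, --c--▸ p2
  p1 = 0 ⊢ ·
  p2 = 0 | 0 ⊢ ·
Q's transition system — 3 states:
  q0 = a.0 + a.0 + a.(0 | 0) ⊢ --a--▸ q1, --a--▸ q2
  q1 = 0 ⊢ ·
  q2 = 0 | 0 ⊢ ·
Executing c from P (initial set {p0}):
  step 1 (c): {p2}
  — P admits the full trace.
Executing c from Q (initial set {q0}):
  step 1 (c): no successor for Q

c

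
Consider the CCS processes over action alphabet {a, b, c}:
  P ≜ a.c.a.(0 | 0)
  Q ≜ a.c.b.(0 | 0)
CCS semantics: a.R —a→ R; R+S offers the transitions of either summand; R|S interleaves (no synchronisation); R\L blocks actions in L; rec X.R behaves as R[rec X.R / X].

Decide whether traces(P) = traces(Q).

Reachable graph of P (4 states):
  p0 = a.c.a.(0 | 0) :: -a-> p1
  p1 = c.a.(0 | 0) :: -c-> p2
  p2 = a.(0 | 0) :: -a-> p3
  p3 = 0 | 0 :: stopped
Reachable graph of Q (4 states):
  q0 = a.c.b.(0 | 0) :: -a-> q1
  q1 = c.b.(0 | 0) :: -c-> q2
  q2 = b.(0 | 0) :: -b-> q3
  q3 = 0 | 0 :: stopped
Trace ⟨aca⟩ through P, begin at {p0}:
  step 1 (a): {p1}
  step 2 (c): {p2}
  step 3 (a): {p3}
  P completes σ.
Trace ⟨aca⟩ through Q, begin at {q0}:
  step 1 (a): {q1}
  step 2 (c): {q2}
  step 3 (a): ∅ (Q stuck)

NO — witness ⟨aca⟩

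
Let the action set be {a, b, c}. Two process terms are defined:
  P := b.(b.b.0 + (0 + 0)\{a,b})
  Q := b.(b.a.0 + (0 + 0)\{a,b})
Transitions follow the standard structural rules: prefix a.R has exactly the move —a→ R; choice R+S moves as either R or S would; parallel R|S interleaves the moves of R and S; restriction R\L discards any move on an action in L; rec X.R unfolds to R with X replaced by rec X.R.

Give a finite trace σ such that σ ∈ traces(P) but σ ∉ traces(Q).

bbb

LTS(P): 4 reachable states
  u0 = b.(b.b.0 + (0 + 0)\{a,b}) ⊢ --b--▸ u1
  u1 = b.b.0 + (0 + 0)\{a,b} ⊢ --b--▸ u2
  u2 = b.0 ⊢ --b--▸ u3
  u3 = 0 ⊢ ∅
LTS(Q): 4 reachable states
  v0 = b.(b.a.0 + (0 + 0)\{a,b}) ⊢ --b--▸ v1
  v1 = b.a.0 + (0 + 0)\{a,b} ⊢ --b--▸ v2
  v2 = a.0 ⊢ --a--▸ v3
  v3 = 0 ⊢ ∅
Run σ = ⟨bbb⟩ on P: start {u0}
  [1] b ⇒ {u1}
  [2] b ⇒ {u2}
  [3] b ⇒ {u3}
  ✓ P
Run σ = ⟨bbb⟩ on Q: start {v0}
  [1] b ⇒ {v1}
  [2] b ⇒ {v2}
  [3] b ⇒ ∅  — Q cannot continue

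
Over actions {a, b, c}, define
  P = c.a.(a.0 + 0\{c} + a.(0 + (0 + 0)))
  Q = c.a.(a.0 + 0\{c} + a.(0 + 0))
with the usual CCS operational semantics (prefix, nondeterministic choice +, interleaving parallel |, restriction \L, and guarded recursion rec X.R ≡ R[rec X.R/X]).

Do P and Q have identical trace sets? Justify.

LTS(P): 5 reachable states
  p0 = c.a.(a.0 + 0\{c} + a.(0 + (0 + 0))) | -c-> p1
  p1 = a.(a.0 + 0\{c} + a.(0 + (0 + 0))) | -a-> p2
  p2 = a.0 + 0\{c} + a.(0 + (0 + 0)) | -a-> p3, -a-> p4
  p3 = 0 | deadlocked
  p4 = 0 + (0 + 0) | deadlocked
LTS(Q): 5 reachable states
  q0 = c.a.(a.0 + 0\{c} + a.(0 + 0)) | -c-> q1
  q1 = a.(a.0 + 0\{c} + a.(0 + 0)) | -a-> q2
  q2 = a.0 + 0\{c} + a.(0 + 0) | -a-> q3, -a-> q4
  q3 = 0 | deadlocked
  q4 = 0 + 0 | deadlocked
Coarsest stable partition (strong bisimilarity classes):
  B0 = {p0, q0}
  B1 = {p1, q1}
  B2 = {p2, q2}
  B3 = {p3, p4, q3, q4}
p0 ∈ B0, q0 ∈ B0 → same block
Bisimilar ⇒ trace-equivalent.

traces(P) = traces(Q)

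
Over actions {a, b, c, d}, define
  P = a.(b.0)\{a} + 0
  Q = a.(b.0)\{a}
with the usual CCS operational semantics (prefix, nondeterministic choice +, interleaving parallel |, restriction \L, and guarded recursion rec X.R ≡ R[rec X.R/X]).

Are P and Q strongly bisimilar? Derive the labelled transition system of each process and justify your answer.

P ~ Q

LTS(P): 3 reachable states
  m0 = a.(b.0)\{a} + 0 | —a→ m1
  m1 = (b.0)\{a} | —b→ m2
  m2 = 0\{a} | ·
LTS(Q): 3 reachable states
  n0 = a.(b.0)\{a} | —a→ n1
  n1 = (b.0)\{a} | —b→ n2
  n2 = 0\{a} | ·
Partition-refinement fixed point:
  B0 = {m0, n0}
  B1 = {m1, n1}
  B2 = {m2, n2}
m0 ∈ B0, n0 ∈ B0 → same block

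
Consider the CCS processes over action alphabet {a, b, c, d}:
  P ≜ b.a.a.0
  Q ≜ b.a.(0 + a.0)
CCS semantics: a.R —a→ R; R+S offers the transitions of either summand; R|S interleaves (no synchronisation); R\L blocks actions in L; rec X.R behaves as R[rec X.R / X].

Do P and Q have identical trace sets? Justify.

LTS(P): 4 reachable states
  u0 = b.a.a.0 ⊢ ··b··> u1
  u1 = a.a.0 ⊢ ··a··> u2
  u2 = a.0 ⊢ ··a··> u3
  u3 = 0 ⊢ stopped
LTS(Q): 4 reachable states
  v0 = b.a.(0 + a.0) ⊢ ··b··> v1
  v1 = a.(0 + a.0) ⊢ ··a··> v2
  v2 = 0 + a.0 ⊢ ··a··> v3
  v3 = 0 ⊢ stopped
Coarsest stable partition (strong bisimilarity classes):
  B0 = {u0, v0}
  B1 = {u1, v1}
  B2 = {u2, v2}
  B3 = {u3, v3}
u0 ∈ B0, v0 ∈ B0 → same block
Bisimilar ⇒ trace-equivalent.

traces(P) = traces(Q)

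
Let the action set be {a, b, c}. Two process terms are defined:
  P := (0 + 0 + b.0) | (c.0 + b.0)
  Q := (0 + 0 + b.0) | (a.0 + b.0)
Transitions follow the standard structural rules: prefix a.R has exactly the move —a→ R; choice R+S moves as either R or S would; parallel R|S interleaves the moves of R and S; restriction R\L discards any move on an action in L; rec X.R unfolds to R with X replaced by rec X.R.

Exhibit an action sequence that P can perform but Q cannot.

Reachable graph of P (4 states):
  m0 = (0 + 0 + b.0) | (c.0 + b.0) ⊢ —b→ m1, —b→ m2, —c→ m1
  m1 = (0 + 0 + b.0) | 0 ⊢ —b→ m3
  m2 = 0 | (c.0 + b.0) ⊢ —b→ m3, —c→ m3
  m3 = 0 | 0 ⊢ ∅
Reachable graph of Q (4 states):
  n0 = (0 + 0 + b.0) | (a.0 + b.0) ⊢ —a→ n1, —b→ n1, —b→ n2
  n1 = (0 + 0 + b.0) | 0 ⊢ —b→ n3
  n2 = 0 | (a.0 + b.0) ⊢ —a→ n3, —b→ n3
  n3 = 0 | 0 ⊢ ∅
Run σ = ⟨c⟩ on P: start {m0}
  after c @ step 1: {m1}
  — P admits the full trace.
Run σ = ⟨c⟩ on Q: start {n0}
  after c @ step 1: ∅ (Q stuck)

c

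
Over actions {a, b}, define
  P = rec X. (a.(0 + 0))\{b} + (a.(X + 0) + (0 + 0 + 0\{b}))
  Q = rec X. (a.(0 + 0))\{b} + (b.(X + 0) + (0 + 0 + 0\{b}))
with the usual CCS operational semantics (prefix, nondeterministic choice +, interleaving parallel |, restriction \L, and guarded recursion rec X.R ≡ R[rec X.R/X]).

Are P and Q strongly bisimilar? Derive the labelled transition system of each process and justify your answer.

Reachable graph of P (3 states):
  u0 = rec X. (a.(0 + 0))\{b} + (a.(X + 0) + (0 + 0 + 0\{b})) has moves --a--▸ u1, --a--▸ u2
  u1 = (0 + 0)\{b} has moves deadlocked
  u2 = (rec X. (a.(0 + 0))\{b} + (a.(X + 0) + (0 + 0 + 0\{b}))) + 0 has moves --a--▸ u1, --a--▸ u2
Reachable graph of Q (3 states):
  v0 = rec X. (a.(0 + 0))\{b} + (b.(X + 0) + (0 + 0 + 0\{b})) has moves --a--▸ v1, --b--▸ v2
  v1 = (0 + 0)\{b} has moves deadlocked
  v2 = (rec X. (a.(0 + 0))\{b} + (b.(X + 0) + (0 + 0 + 0\{b}))) + 0 has moves --a--▸ v1, --b--▸ v2
Bisimilarity quotient blocks:
  B0 = {u0, u2}
  B1 = {u1, v1}
  B2 = {v0, v2}
u0 ∈ B0, v0 ∈ B2 → different blocks

P ≁ Q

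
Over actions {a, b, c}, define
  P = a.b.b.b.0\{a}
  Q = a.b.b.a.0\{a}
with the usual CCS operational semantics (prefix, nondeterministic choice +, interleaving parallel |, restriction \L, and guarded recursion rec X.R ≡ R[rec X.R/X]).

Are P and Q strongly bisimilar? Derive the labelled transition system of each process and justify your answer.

not bisimilar

Reachable graph of P (5 states):
  p0 = a.b.b.b.0\{a} | -a-> p1
  p1 = b.b.b.0\{a} | -b-> p2
  p2 = b.b.0\{a} | -b-> p3
  p3 = b.0\{a} | -b-> p4
  p4 = 0\{a} | (no moves)
Reachable graph of Q (5 states):
  q0 = a.b.b.a.0\{a} | -a-> q1
  q1 = b.b.a.0\{a} | -b-> q2
  q2 = b.a.0\{a} | -b-> q3
  q3 = a.0\{a} | -a-> q4
  q4 = 0\{a} | (no moves)
Partition-refinement fixed point:
  B0 = {p0}
  B1 = {p1}
  B2 = {p2}
  B3 = {p3}
  B4 = {p4, q4}
  B5 = {q0}
  B6 = {q1}
  B7 = {q2}
  B8 = {q3}
p0 ∈ B0, q0 ∈ B5 → different blocks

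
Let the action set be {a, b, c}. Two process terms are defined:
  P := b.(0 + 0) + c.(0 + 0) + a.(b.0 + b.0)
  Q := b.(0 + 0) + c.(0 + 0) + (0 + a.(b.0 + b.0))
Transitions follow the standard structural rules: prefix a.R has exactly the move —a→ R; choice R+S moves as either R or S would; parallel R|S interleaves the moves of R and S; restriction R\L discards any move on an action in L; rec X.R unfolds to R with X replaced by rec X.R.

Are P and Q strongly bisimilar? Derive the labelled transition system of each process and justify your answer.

Reachable graph of P (4 states):
  u0 = b.(0 + 0) + c.(0 + 0) + a.(b.0 + b.0) has moves -a-> u1, -b-> u2, -c-> u2
  u1 = b.0 + b.0 has moves -b-> u3
  u2 = 0 + 0 has moves deadlocked
  u3 = 0 has moves deadlocked
Reachable graph of Q (4 states):
  v0 = b.(0 + 0) + c.(0 + 0) + (0 + a.(b.0 + b.0)) has moves -a-> v1, -b-> v2, -c-> v2
  v1 = b.0 + b.0 has moves -b-> v3
  v2 = 0 + 0 has moves deadlocked
  v3 = 0 has moves deadlocked
Bisimilarity quotient blocks:
  B0 = {u0, v0}
  B1 = {u1, v1}
  B2 = {u2, u3, v2, v3}
u0 ∈ B0, v0 ∈ B0 → same block

YES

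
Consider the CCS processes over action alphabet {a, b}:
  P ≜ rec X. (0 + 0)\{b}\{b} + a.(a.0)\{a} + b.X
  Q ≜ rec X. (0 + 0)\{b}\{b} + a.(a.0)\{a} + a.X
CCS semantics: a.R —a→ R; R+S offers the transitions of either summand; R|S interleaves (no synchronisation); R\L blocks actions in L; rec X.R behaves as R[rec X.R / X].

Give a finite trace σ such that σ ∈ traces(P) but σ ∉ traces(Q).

b

LTS(P): 2 reachable states
  s0 = rec X. (0 + 0)\{b}\{b} + a.(a.0)\{a} + b.X :: -a-> s1, -b-> s0
  s1 = (a.0)\{a} :: ·
LTS(Q): 2 reachable states
  t0 = rec X. (0 + 0)\{b}\{b} + a.(a.0)\{a} + a.X :: -a-> t0, -a-> t1
  t1 = (a.0)\{a} :: ·
Trace ⟨b⟩ through P, begin at {s0}:
  [1] b ⇒ {s0}
  P completes σ.
Trace ⟨b⟩ through Q, begin at {t0}:
  [1] b ⇒ ∅ (Q stuck)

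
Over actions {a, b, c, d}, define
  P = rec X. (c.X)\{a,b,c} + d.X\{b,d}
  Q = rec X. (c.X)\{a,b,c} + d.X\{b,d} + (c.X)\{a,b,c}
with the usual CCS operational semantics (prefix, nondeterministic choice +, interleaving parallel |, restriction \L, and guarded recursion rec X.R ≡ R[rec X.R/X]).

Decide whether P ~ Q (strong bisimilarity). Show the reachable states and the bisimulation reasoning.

YES

Reachable graph of P (2 states):
  u0 = rec X. (c.X)\{a,b,c} + d.X\{b,d} ⊢ ··d··> u1
  u1 = (rec X. (c.X)\{a,b,c} + d.X\{b,d})\{b,d} ⊢ stopped
Reachable graph of Q (2 states):
  v0 = rec X. (c.X)\{a,b,c} + d.X\{b,d} + (c.X)\{a,b,c} ⊢ ··d··> v1
  v1 = (rec X. (c.X)\{a,b,c} + d.X\{b,d} + (c.X)\{a,b,c})\{b,d} ⊢ stopped
Partition-refinement fixed point:
  B0 = {u0, v0}
  B1 = {u1, v1}
u0 ∈ B0, v0 ∈ B0 → same block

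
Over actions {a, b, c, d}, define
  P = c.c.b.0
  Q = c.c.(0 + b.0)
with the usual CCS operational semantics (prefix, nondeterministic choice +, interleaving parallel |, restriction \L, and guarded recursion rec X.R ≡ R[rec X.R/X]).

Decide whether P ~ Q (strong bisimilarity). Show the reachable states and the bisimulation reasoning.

LTS(P): 4 reachable states
  p0 = c.c.b.0 :: --c--▸ p1
  p1 = c.b.0 :: --c--▸ p2
  p2 = b.0 :: --b--▸ p3
  p3 = 0 :: deadlocked
LTS(Q): 4 reachable states
  q0 = c.c.(0 + b.0) :: --c--▸ q1
  q1 = c.(0 + b.0) :: --c--▸ q2
  q2 = 0 + b.0 :: --b--▸ q3
  q3 = 0 :: deadlocked
Coarsest stable partition (strong bisimilarity classes):
  B0 = {p0, q0}
  B1 = {p1, q1}
  B2 = {p2, q2}
  B3 = {p3, q3}
p0 ∈ B0, q0 ∈ B0 → same block

YES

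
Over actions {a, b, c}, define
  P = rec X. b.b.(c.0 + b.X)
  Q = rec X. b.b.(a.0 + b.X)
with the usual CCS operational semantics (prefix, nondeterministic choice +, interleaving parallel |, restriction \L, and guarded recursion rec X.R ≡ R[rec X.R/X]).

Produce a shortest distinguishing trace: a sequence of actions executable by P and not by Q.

P's transition system — 4 states:
  p0 = rec X. b.b.(c.0 + b.X) | ··b··> p1
  p1 = b.(c.0 + b.(rec X. b.b.(c.0 + b.X))) | ··b··> p2
  p2 = c.0 + b.(rec X. b.b.(c.0 + b.X)) | ··b··> p0, ··c··> p3
  p3 = 0 | stopped
Q's transition system — 4 states:
  q0 = rec X. b.b.(a.0 + b.X) | ··b··> q1
  q1 = b.(a.0 + b.(rec X. b.b.(a.0 + b.X))) | ··b··> q2
  q2 = a.0 + b.(rec X. b.b.(a.0 + b.X)) | ··a··> q3, ··b··> q0
  q3 = 0 | stopped
Executing bbc from P (initial set {p0}):
  [1] b ⇒ {p1}
  [2] b ⇒ {p2}
  [3] c ⇒ {p3}
  P completes σ.
Executing bbc from Q (initial set {q0}):
  [1] b ⇒ {q1}
  [2] b ⇒ {q2}
  [3] c ⇒ ∅  — Q cannot continue

bbc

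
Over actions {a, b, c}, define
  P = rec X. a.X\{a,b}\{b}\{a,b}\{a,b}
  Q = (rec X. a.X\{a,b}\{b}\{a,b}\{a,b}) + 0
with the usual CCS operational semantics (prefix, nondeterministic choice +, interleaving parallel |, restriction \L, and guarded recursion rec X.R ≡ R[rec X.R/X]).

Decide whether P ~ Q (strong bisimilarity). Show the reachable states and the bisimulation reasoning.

LTS(P): 2 reachable states
  m0 = rec X. a.X\{a,b}\{b}\{a,b}\{a,b} | —a→ m1
  m1 = (rec X. a.X\{a,b}\{b}\{a,b}\{a,b})\{a,b}\{b}\{a,b}\{a,b} | ·
LTS(Q): 2 reachable states
  n0 = (rec X. a.X\{a,b}\{b}\{a,b}\{a,b}) + 0 | —a→ n1
  n1 = (rec X. a.X\{a,b}\{b}\{a,b}\{a,b})\{a,b}\{b}\{a,b}\{a,b} | ·
Bisimilarity quotient blocks:
  B0 = {m0, n0}
  B1 = {m1, n1}
m0 ∈ B0, n0 ∈ B0 → same block

P ~ Q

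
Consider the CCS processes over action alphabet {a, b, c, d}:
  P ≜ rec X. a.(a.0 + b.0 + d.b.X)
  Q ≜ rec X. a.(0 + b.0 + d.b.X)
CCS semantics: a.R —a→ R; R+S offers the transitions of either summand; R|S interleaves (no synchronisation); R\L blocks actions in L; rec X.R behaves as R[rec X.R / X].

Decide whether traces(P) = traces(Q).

P's transition system — 4 states:
  p0 = rec X. a.(a.0 + b.0 + d.b.X) | =a=> p1
  p1 = a.0 + b.0 + d.b.(rec X. a.(a.0 + b.0 + d.b.X)) | =a=> p2, =b=> p2, =d=> p3
  p2 = 0 | ∅
  p3 = b.(rec X. a.(a.0 + b.0 + d.b.X)) | =b=> p0
Q's transition system — 4 states:
  q0 = rec X. a.(0 + b.0 + d.b.X) | =a=> q1
  q1 = 0 + b.0 + d.b.(rec X. a.(0 + b.0 + d.b.X)) | =b=> q2, =d=> q3
  q2 = 0 | ∅
  q3 = b.(rec X. a.(0 + b.0 + d.b.X)) | =b=> q0
Executing aa from P (initial set {p0}):
  step 1 (a): {p1}
  step 2 (a): {p2}
  ✓ P
Executing aa from Q (initial set {q0}):
  step 1 (a): {q1}
  step 2 (a): ∅  — Q cannot continue

trace-distinct — witness ⟨aa⟩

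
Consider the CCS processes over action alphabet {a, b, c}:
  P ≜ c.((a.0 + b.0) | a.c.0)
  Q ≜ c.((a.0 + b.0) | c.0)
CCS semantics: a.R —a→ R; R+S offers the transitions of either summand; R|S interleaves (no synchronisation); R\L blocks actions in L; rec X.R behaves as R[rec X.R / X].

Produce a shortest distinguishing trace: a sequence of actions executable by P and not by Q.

P's transition system — 7 states:
  u0 = c.((a.0 + b.0) | a.c.0) ⊢ ··c··> u1
  u1 = (a.0 + b.0) | a.c.0 ⊢ ··a··> u2, ··a··> u3, ··b··> u3
  u2 = (a.0 + b.0) | c.0 ⊢ ··a··> u4, ··b··> u4, ··c··> u5
  u3 = 0 | a.c.0 ⊢ ··a··> u4
  u4 = 0 | c.0 ⊢ ··c··> u6
  u5 = (a.0 + b.0) | 0 ⊢ ··a··> u6, ··b··> u6
  u6 = 0 | 0 ⊢ deadlocked
Q's transition system — 5 states:
  v0 = c.((a.0 + b.0) | c.0) ⊢ ··c··> v1
  v1 = (a.0 + b.0) | c.0 ⊢ ··a··> v2, ··b··> v2, ··c··> v3
  v2 = 0 | c.0 ⊢ ··c··> v4
  v3 = (a.0 + b.0) | 0 ⊢ ··a··> v4, ··b··> v4
  v4 = 0 | 0 ⊢ deadlocked
Executing caa from P (initial set {u0}):
  step 1 (c): {u1}
  step 2 (a): {u2, u3}
  step 3 (a): {u4}
  — P admits the full trace.
Executing caa from Q (initial set {v0}):
  step 1 (c): {v1}
  step 2 (a): {v2}
  step 3 (a): ∅  — Q cannot continue

caa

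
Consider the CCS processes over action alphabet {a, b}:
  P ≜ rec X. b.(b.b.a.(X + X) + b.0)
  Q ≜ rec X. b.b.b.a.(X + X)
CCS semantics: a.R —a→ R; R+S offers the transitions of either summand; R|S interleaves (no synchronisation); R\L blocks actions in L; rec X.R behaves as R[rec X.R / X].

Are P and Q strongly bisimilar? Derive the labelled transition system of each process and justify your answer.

Reachable graph of P (6 states):
  m0 = rec X. b.(b.b.a.(X + X) + b.0) ⊢ =b=> m1
  m1 = b.b.a.((rec X. b.(b.b.a.(X + X) + b.0)) + (rec X. b.(b.b.a.(X + X) + b.0))) + b.0 ⊢ =b=> m2, =b=> m3
  m2 = 0 ⊢ stopped
  m3 = b.a.((rec X. b.(b.b.a.(X + X) + b.0)) + (rec X. b.(b.b.a.(X + X) + b.0))) ⊢ =b=> m4
  m4 = a.((rec X. b.(b.b.a.(X + X) + b.0)) + (rec X. b.(b.b.a.(X + X) + b.0))) ⊢ =a=> m5
  m5 = (rec X. b.(b.b.a.(X + X) + b.0)) + (rec X. b.(b.b.a.(X + X) + b.0)) ⊢ =b=> m1
Reachable graph of Q (5 states):
  n0 = rec X. b.b.b.a.(X + X) ⊢ =b=> n1
  n1 = b.b.a.((rec X. b.b.b.a.(X + X)) + (rec X. b.b.b.a.(X + X))) ⊢ =b=> n2
  n2 = b.a.((rec X. b.b.b.a.(X + X)) + (rec X. b.b.b.a.(X + X))) ⊢ =b=> n3
  n3 = a.((rec X. b.b.b.a.(X + X)) + (rec X. b.b.b.a.(X + X))) ⊢ =a=> n4
  n4 = (rec X. b.b.b.a.(X + X)) + (rec X. b.b.b.a.(X + X)) ⊢ =b=> n1
Bisimilarity quotient blocks:
  B0 = {m0, m5}
  B1 = {m1}
  B2 = {m3}
  B3 = {m4}
  B4 = {m2}
  B5 = {n0, n4}
  B6 = {n1}
  B7 = {n2}
  B8 = {n3}
m0 ∈ B0, n0 ∈ B5 → different blocks

P ≁ Q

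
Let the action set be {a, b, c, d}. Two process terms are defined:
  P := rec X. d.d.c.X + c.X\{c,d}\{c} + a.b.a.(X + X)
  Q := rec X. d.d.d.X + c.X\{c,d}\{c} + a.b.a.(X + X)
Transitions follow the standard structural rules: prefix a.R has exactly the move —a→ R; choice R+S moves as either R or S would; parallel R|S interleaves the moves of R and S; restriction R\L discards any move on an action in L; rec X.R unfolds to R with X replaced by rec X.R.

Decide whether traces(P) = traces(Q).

LTS(P): 10 reachable states
  u0 = rec X. d.d.c.X + c.X\{c,d}\{c} + a.b.a.(X + X) ⊢ —a→ u1, —c→ u2, —d→ u3
  u1 = b.a.((rec X. d.d.c.X + c.X\{c,d}\{c} + a.b.a.(X + X)) + (rec X. d.d.c.X + c.X\{c,d}\{c} + a.b.a.(X + X))) ⊢ —b→ u4
  u2 = (rec X. d.d.c.X + c.X\{c,d}\{c} + a.b.a.(X + X))\{c,d}\{c} ⊢ —a→ u5
  u3 = d.c.(rec X. d.d.c.X + c.X\{c,d}\{c} + a.b.a.(X + X)) ⊢ —d→ u6
  u4 = a.((rec X. d.d.c.X + c.X\{c,d}\{c} + a.b.a.(X + X)) + (rec X. d.d.c.X + c.X\{c,d}\{c} + a.b.a.(X + X))) ⊢ —a→ u7
  u5 = (b.a.((rec X. d.d.c.X + c.X\{c,d}\{c} + a.b.a.(X + X)) + (rec X. d.d.c.X + c.X\{c,d}\{c} + a.b.a.(X + X))))\{c,d}\{c} ⊢ —b→ u8
  u6 = c.(rec X. d.d.c.X + c.X\{c,d}\{c} + a.b.a.(X + X)) ⊢ —c→ u0
  u7 = (rec X. d.d.c.X + c.X\{c,d}\{c} + a.b.a.(X + X)) + (rec X. d.d.c.X + c.X\{c,d}\{c} + a.b.a.(X + X)) ⊢ —a→ u1, —c→ u2, —d→ u3
  u8 = (a.((rec X. d.d.c.X + c.X\{c,d}\{c} + a.b.a.(X + X)) + (rec X. d.d.c.X + c.X\{c,d}\{c} + a.b.a.(X + X))))\{c,d}\{c} ⊢ —a→ u9
  u9 = ((rec X. d.d.c.X + c.X\{c,d}\{c} + a.b.a.(X + X)) + (rec X. d.d.c.X + c.X\{c,d}\{c} + a.b.a.(X + X)))\{c,d}\{c} ⊢ —a→ u5
LTS(Q): 10 reachable states
  v0 = rec X. d.d.d.X + c.X\{c,d}\{c} + a.b.a.(X + X) ⊢ —a→ v1, —c→ v2, —d→ v3
  v1 = b.a.((rec X. d.d.d.X + c.X\{c,d}\{c} + a.b.a.(X + X)) + (rec X. d.d.d.X + c.X\{c,d}\{c} + a.b.a.(X + X))) ⊢ —b→ v4
  v2 = (rec X. d.d.d.X + c.X\{c,d}\{c} + a.b.a.(X + X))\{c,d}\{c} ⊢ —a→ v5
  v3 = d.d.(rec X. d.d.d.X + c.X\{c,d}\{c} + a.b.a.(X + X)) ⊢ —d→ v6
  v4 = a.((rec X. d.d.d.X + c.X\{c,d}\{c} + a.b.a.(X + X)) + (rec X. d.d.d.X + c.X\{c,d}\{c} + a.b.a.(X + X))) ⊢ —a→ v7
  v5 = (b.a.((rec X. d.d.d.X + c.X\{c,d}\{c} + a.b.a.(X + X)) + (rec X. d.d.d.X + c.X\{c,d}\{c} + a.b.a.(X + X))))\{c,d}\{c} ⊢ —b→ v8
  v6 = d.(rec X. d.d.d.X + c.X\{c,d}\{c} + a.b.a.(X + X)) ⊢ —d→ v0
  v7 = (rec X. d.d.d.X + c.X\{c,d}\{c} + a.b.a.(X + X)) + (rec X. d.d.d.X + c.X\{c,d}\{c} + a.b.a.(X + X)) ⊢ —a→ v1, —c→ v2, —d→ v3
  v8 = (a.((rec X. d.d.d.X + c.X\{c,d}\{c} + a.b.a.(X + X)) + (rec X. d.d.d.X + c.X\{c,d}\{c} + a.b.a.(X + X))))\{c,d}\{c} ⊢ —a→ v9
  v9 = ((rec X. d.d.d.X + c.X\{c,d}\{c} + a.b.a.(X + X)) + (rec X. d.d.d.X + c.X\{c,d}\{c} + a.b.a.(X + X)))\{c,d}\{c} ⊢ —a→ v5
Trace ⟨ddc⟩ through P, begin at {u0}:
  step 1 (d): {u3}
  step 2 (d): {u6}
  step 3 (c): {u0}
  P completes σ.
Trace ⟨ddc⟩ through Q, begin at {v0}:
  step 1 (d): {v3}
  step 2 (d): {v6}
  step 3 (c): ∅  — Q cannot continue

NO — witness ⟨ddc⟩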